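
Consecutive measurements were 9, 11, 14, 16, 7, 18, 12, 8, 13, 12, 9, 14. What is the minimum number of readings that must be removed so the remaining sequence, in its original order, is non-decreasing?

7

Fewest deletions = n − (longest non-decreasing subsequence).
Patience tails:
9 → extends → [9]
11 → extends → [9, 11]
14 → extends → [9, 11, 14]
16 → extends → [9, 11, 14, 16]
7 → replaces 9 → [7, 11, 14, 16]
18 → extends → [7, 11, 14, 16, 18]
12 → replaces 14 → [7, 11, 12, 16, 18]
8 → replaces 11 → [7, 8, 12, 16, 18]
13 → replaces 16 → [7, 8, 12, 13, 18]
12 → replaces 13 → [7, 8, 12, 12, 18]
9 → replaces 12 → [7, 8, 9, 12, 18]
14 → replaces 18 → [7, 8, 9, 12, 14]
Longest non-decreasing subsequence has length 5, so deletions = 12 − 5 = 7.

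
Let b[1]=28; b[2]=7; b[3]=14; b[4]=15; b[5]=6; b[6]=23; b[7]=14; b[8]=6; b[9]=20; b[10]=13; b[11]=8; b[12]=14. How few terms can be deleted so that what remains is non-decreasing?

Fewest deletions = n − (longest non-decreasing subsequence).
i:      1  2  3  4  5  6  7  8  9 10 11 12
b[i]:  28  7 14 15  6 23 14  6 20 13  8 14
dp:     1  1  2  3  1  4  3  2  4  3  3  4
max dp = 4, so deletions = 12 − 4 = 8.

8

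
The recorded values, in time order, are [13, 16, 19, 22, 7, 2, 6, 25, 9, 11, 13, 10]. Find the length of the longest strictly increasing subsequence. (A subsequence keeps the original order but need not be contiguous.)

5

Let dp[i] be the length of the longest such subsequence ending at index i:
i:      1  2  3  4  5  6  7  8  9 10 11 12
a[i]:  13 16 19 22  7  2  6 25  9 11 13 10
dp:     1  2  3  4  1  1  2  5  3  4  5  4
Maximum dp value is 5.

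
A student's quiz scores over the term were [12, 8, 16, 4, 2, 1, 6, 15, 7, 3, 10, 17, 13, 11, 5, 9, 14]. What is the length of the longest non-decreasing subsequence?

6

Let dp[i] be the length of the longest such subsequence ending at index i:
i:      1  2  3  4  5  6  7  8  9 10 11 12 13 14 15 16 17
a[i]:  12  8 16  4  2  1  6 15  7  3 10 17 13 11  5  9 14
dp:     1  1  2  1  1  1  2  3  3  2  4  5  5  5  3  4  6
Maximum dp value is 6.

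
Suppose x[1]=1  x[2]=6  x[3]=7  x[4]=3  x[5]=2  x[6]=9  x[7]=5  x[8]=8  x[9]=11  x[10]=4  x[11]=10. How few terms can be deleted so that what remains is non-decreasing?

6

Fewest deletions = n − (longest non-decreasing subsequence).
i:      1  2  3  4  5  6  7  8  9 10 11
x[i]:   1  6  7  3  2  9  5  8 11  4 10
dp:     1  2  3  2  2  4  3  4  5  3  5
max dp = 5, so deletions = 11 − 5 = 6.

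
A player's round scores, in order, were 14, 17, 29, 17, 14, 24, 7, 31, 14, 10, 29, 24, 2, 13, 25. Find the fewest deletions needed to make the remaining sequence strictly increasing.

Fewest deletions = n − (longest strictly increasing subsequence).
Patience tails:
14 → extends → [14]
17 → extends → [14, 17]
29 → extends → [14, 17, 29]
17 → already a tail → [14, 17, 29]
14 → already a tail → [14, 17, 29]
24 → replaces 29 → [14, 17, 24]
7 → replaces 14 → [7, 17, 24]
31 → extends → [7, 17, 24, 31]
14 → replaces 17 → [7, 14, 24, 31]
10 → replaces 14 → [7, 10, 24, 31]
29 → replaces 31 → [7, 10, 24, 29]
24 → already a tail → [7, 10, 24, 29]
2 → replaces 7 → [2, 10, 24, 29]
13 → replaces 24 → [2, 10, 13, 29]
25 → replaces 29 → [2, 10, 13, 25]
Longest strictly increasing subsequence has length 4, so deletions = 15 − 4 = 11.

11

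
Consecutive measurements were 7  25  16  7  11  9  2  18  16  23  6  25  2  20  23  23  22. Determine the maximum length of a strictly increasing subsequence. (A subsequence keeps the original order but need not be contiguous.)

5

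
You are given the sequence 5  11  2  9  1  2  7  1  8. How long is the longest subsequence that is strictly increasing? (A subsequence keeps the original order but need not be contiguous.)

Let dp[i] be the length of the longest such subsequence ending at index i:
i:      1  2  3  4  5  6  7  8  9
a[i]:   5 11  2  9  1  2  7  1  8
dp:     1  2  1  2  1  2  3  1  4
Maximum dp value is 4.

4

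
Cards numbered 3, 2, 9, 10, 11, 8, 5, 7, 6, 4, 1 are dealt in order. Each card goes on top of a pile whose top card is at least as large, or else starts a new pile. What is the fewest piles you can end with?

4

Place each on the leftmost legal pile:
3 → new pile 1 (tops now [3])
2 → pile 1 (tops now [2])
9 → new pile 2 (tops now [2, 9])
10 → new pile 3 (tops now [2, 9, 10])
11 → new pile 4 (tops now [2, 9, 10, 11])
8 → pile 2 (tops now [2, 8, 10, 11])
5 → pile 2 (tops now [2, 5, 10, 11])
7 → pile 3 (tops now [2, 5, 7, 11])
6 → pile 3 (tops now [2, 5, 6, 11])
4 → pile 2 (tops now [2, 4, 6, 11])
1 → pile 1 (tops now [1, 4, 6, 11])
Four piles.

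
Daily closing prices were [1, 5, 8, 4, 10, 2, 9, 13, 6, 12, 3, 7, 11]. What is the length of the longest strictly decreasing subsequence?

4

Negate each value so 'decreasing' becomes 'increasing', then run patience tails on the negated sequence:
-1 → extends → [-1]
-5 → replaces -1 → [-5]
-8 → replaces -5 → [-8]
-4 → extends → [-8, -4]
-10 → replaces -8 → [-10, -4]
-2 → extends → [-10, -4, -2]
-9 → replaces -4 → [-10, -9, -2]
-13 → replaces -10 → [-13, -9, -2]
-6 → replaces -2 → [-13, -9, -6]
-12 → replaces -9 → [-13, -12, -6]
-3 → extends → [-13, -12, -6, -3]
-7 → replaces -6 → [-13, -12, -7, -3]
-11 → replaces -7 → [-13, -12, -11, -3]
Four tails, so the longest strictly decreasing subsequence of the original has length 4.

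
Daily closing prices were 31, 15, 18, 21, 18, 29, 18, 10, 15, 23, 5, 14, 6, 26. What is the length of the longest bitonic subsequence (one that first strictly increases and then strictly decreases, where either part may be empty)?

inc[i] = longest strictly increasing subsequence ending at i; dec[i] = longest strictly decreasing subsequence starting at i:
i:      1  2  3  4  5  6  7  8  9 10 11 12 13 14
a[i]:  31 15 18 21 18 29 18 10 15 23  5 14  6 26
inc:    1  1  2  3  2  4  2  1  2  4  1  2  2  5
dec:    6  3  4  5  4  5  4  2  3  3  1  2  1  1
Best peak at i=6 (value 29): inc=4, dec=5, length 4+5−1 = 8.

8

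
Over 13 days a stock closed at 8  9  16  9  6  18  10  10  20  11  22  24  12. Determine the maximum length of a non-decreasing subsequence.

Track the smallest tail for each achievable length (allowing ties):
8 → extends → [8]
9 → extends → [8, 9]
16 → extends → [8, 9, 16]
9 → replaces 16 → [8, 9, 9]
6 → replaces 8 → [6, 9, 9]
18 → extends → [6, 9, 9, 18]
10 → replaces 18 → [6, 9, 9, 10]
10 → extends → [6, 9, 9, 10, 10]
20 → extends → [6, 9, 9, 10, 10, 20]
11 → replaces 20 → [6, 9, 9, 10, 10, 11]
22 → extends → [6, 9, 9, 10, 10, 11, 22]
24 → extends → [6, 9, 9, 10, 10, 11, 22, 24]
12 → replaces 22 → [6, 9, 9, 10, 10, 11, 12, 24]
Eight tails, so the longest non-decreasing subsequence has length 8 (e.g. 8, 9, 9, 10, 10, 20, 22, 24).

8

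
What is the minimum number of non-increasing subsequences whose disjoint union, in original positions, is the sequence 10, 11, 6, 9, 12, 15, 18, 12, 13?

5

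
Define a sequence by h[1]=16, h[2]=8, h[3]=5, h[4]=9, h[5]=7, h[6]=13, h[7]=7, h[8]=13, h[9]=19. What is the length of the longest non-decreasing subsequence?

Let dp[i] be the length of the longest such subsequence ending at index i:
i:      1  2  3  4  5  6  7  8  9
h[i]:  16  8  5  9  7 13  7 13 19
dp:     1  1  1  2  2  3  3  4  5
Maximum dp value is 5.

5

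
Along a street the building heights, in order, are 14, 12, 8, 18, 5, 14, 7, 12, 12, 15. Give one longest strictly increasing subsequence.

Patience tails give the LIS length; then backtrack through the dp parents:
14 → extends → [14]
12 → replaces 14 → [12]
8 → replaces 12 → [8]
18 → extends → [8, 18]
5 → replaces 8 → [5, 18]
14 → replaces 18 → [5, 14]
7 → replaces 14 → [5, 7]
12 → extends → [5, 7, 12]
12 → already a tail → [5, 7, 12]
15 → extends → [5, 7, 12, 15]
Length 4; one witness is 5, 7, 12, 15.

5, 7, 12, 15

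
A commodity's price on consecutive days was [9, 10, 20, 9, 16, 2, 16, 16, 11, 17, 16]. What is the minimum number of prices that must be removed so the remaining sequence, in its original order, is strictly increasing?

7

Fewest deletions = n − (longest strictly increasing subsequence).
i:      1  2  3  4  5  6  7  8  9 10 11
a[i]:   9 10 20  9 16  2 16 16 11 17 16
dp:     1  2  3  1  3  1  3  3  3  4  4
max dp = 4, so deletions = 11 − 4 = 7.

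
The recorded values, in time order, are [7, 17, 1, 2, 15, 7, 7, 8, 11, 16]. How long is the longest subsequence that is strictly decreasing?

Let dp[i] be the longest strictly decreasing subsequence ending at i:
i:      1  2  3  4  5  6  7  8  9 10
a[i]:   7 17  1  2 15  7  7  8 11 16
dp:     1  1  2  2  2  3  3  3  3  2
Maximum is 3.

3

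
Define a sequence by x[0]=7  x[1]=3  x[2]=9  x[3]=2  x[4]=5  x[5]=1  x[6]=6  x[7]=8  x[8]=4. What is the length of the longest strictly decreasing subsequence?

4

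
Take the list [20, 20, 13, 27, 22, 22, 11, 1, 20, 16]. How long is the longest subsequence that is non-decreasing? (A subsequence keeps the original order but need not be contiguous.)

4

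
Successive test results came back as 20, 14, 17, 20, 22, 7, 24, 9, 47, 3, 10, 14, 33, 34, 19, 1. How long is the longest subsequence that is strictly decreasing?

5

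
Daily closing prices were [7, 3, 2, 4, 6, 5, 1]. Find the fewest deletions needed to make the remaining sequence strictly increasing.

Fewest deletions = n − (longest strictly increasing subsequence).
Patience tails:
7 → extends → [7]
3 → replaces 7 → [3]
2 → replaces 3 → [2]
4 → extends → [2, 4]
6 → extends → [2, 4, 6]
5 → replaces 6 → [2, 4, 5]
1 → replaces 2 → [1, 4, 5]
Longest strictly increasing subsequence has length 3, so deletions = 7 − 3 = 4.

4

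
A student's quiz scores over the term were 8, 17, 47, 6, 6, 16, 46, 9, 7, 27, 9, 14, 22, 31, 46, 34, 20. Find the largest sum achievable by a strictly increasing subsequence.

135

Let S[i] be the best sum of a strictly increasing subsequence ending at i:
i:       1   2   3   4   5   6   7   8   9  10  11  12  13  14  15  16  17
a[i]:    8  17  47   6   6  16  46   9   7  27   9  14  22  31  46  34  20
S:       8  25  72   6   6  24  71  17  13  52  22  36  58  89 135 123  56
Maximum is 135 (e.g. 6 + 7 + 9 + 14 + 22 + 31 + 46).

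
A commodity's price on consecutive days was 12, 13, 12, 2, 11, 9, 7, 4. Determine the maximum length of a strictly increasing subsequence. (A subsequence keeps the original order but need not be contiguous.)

2

Track the smallest tail for each achievable length (strict):
12 → extends → [12]
13 → extends → [12, 13]
12 → already a tail → [12, 13]
2 → replaces 12 → [2, 13]
11 → replaces 13 → [2, 11]
9 → replaces 11 → [2, 9]
7 → replaces 9 → [2, 7]
4 → replaces 7 → [2, 4]
Two tails, so the longest strictly increasing subsequence has length 2 (e.g. 12, 13).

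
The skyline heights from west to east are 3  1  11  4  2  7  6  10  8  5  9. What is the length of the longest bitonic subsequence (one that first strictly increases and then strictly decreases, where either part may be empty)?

inc[i] = longest strictly increasing subsequence ending at i; dec[i] = longest strictly decreasing subsequence starting at i:
i:      1  2  3  4  5  6  7  8  9 10 11
a[i]:   3  1 11  4  2  7  6 10  8  5  9
inc:    1  1  2  2  2  3  3  4  4  3  5
dec:    2  1  4  2  1  3  2  3  2  1  1
Best peak at i=8 (value 10): inc=4, dec=3, length 4+3−1 = 6.

6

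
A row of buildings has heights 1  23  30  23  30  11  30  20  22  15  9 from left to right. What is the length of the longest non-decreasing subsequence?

5

Track the smallest tail for each achievable length (allowing ties):
1 → extends → [1]
23 → extends → [1, 23]
30 → extends → [1, 23, 30]
23 → replaces 30 → [1, 23, 23]
30 → extends → [1, 23, 23, 30]
11 → replaces 23 → [1, 11, 23, 30]
30 → extends → [1, 11, 23, 30, 30]
20 → replaces 23 → [1, 11, 20, 30, 30]
22 → replaces 30 → [1, 11, 20, 22, 30]
15 → replaces 20 → [1, 11, 15, 22, 30]
9 → replaces 11 → [1, 9, 15, 22, 30]
Five tails, so the longest non-decreasing subsequence has length 5 (e.g. 1, 23, 30, 30, 30).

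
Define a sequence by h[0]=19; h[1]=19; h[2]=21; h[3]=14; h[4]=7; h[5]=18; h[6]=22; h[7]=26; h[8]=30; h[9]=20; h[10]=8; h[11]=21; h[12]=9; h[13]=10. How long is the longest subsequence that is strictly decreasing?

3

Negate each value so 'decreasing' becomes 'increasing', then run patience tails on the negated sequence:
-19 → extends → [-19]
-19 → already a tail → [-19]
-21 → replaces -19 → [-21]
-14 → extends → [-21, -14]
-7 → extends → [-21, -14, -7]
-18 → replaces -14 → [-21, -18, -7]
-22 → replaces -21 → [-22, -18, -7]
-26 → replaces -22 → [-26, -18, -7]
-30 → replaces -26 → [-30, -18, -7]
-20 → replaces -18 → [-30, -20, -7]
-8 → replaces -7 → [-30, -20, -8]
-21 → replaces -20 → [-30, -21, -8]
-9 → replaces -8 → [-30, -21, -9]
-10 → replaces -9 → [-30, -21, -10]
Three tails, so the longest strictly decreasing subsequence of the original has length 3.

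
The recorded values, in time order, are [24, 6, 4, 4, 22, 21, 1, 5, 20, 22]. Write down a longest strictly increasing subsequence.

Patience tails give the LIS length; then backtrack through the dp parents:
24 → extends → [24]
6 → replaces 24 → [6]
4 → replaces 6 → [4]
4 → already a tail → [4]
22 → extends → [4, 22]
21 → replaces 22 → [4, 21]
1 → replaces 4 → [1, 21]
5 → replaces 21 → [1, 5]
20 → extends → [1, 5, 20]
22 → extends → [1, 5, 20, 22]
Length 4; one witness is 4, 5, 20, 22.

4, 5, 20, 22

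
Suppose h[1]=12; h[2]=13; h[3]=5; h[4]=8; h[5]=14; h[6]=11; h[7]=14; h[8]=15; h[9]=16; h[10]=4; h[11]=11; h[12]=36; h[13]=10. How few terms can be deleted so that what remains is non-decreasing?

Fewest deletions = n − (longest non-decreasing subsequence).
i:      1  2  3  4  5  6  7  8  9 10 11 12 13
h[i]:  12 13  5  8 14 11 14 15 16  4 11 36 10
dp:     1  2  1  2  3  3  4  5  6  1  4  7  3
max dp = 7, so deletions = 13 − 7 = 6.

6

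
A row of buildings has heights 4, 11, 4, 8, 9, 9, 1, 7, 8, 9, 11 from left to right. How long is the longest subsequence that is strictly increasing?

5

Track the smallest tail for each achievable length (strict):
4 → extends → [4]
11 → extends → [4, 11]
4 → already a tail → [4, 11]
8 → replaces 11 → [4, 8]
9 → extends → [4, 8, 9]
9 → already a tail → [4, 8, 9]
1 → replaces 4 → [1, 8, 9]
7 → replaces 8 → [1, 7, 9]
8 → replaces 9 → [1, 7, 8]
9 → extends → [1, 7, 8, 9]
11 → extends → [1, 7, 8, 9, 11]
Five tails, so the longest strictly increasing subsequence has length 5 (e.g. 4, 7, 8, 9, 11).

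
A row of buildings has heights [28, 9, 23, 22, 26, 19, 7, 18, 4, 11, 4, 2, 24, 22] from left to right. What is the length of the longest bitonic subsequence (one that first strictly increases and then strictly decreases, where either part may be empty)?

8

inc[i] = longest strictly increasing subsequence ending at i; dec[i] = longest strictly decreasing subsequence starting at i:
i:      1  2  3  4  5  6  7  8  9 10 11 12 13 14
a[i]:  28  9 23 22 26 19  7 18  4 11  4  2 24 22
inc:    1  1  2  2  3  2  1  2  1  2  1  1  3  3
dec:    8  4  7  6  6  5  3  4  2  3  2  1  2  1
Best peak at i=1 (value 28): inc=1, dec=8, length 1+8−1 = 8.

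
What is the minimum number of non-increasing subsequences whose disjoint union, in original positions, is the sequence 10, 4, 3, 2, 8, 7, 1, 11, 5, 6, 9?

4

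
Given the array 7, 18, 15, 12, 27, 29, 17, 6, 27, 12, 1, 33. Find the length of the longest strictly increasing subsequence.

Let dp[i] be the length of the longest such subsequence ending at index i:
i:      1  2  3  4  5  6  7  8  9 10 11 12
a[i]:   7 18 15 12 27 29 17  6 27 12  1 33
dp:     1  2  2  2  3  4  3  1  4  2  1  5
Maximum dp value is 5.

5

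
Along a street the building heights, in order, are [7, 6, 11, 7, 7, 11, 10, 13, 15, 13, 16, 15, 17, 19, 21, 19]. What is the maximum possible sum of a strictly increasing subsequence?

125

Let S[i] be the best sum of a strictly increasing subsequence ending at i:
i:       1   2   3   4   5   6   7   8   9  10  11  12  13  14  15  16
a[i]:    7   6  11   7   7  11  10  13  15  13  16  15  17  19  21  19
S:       7   6  18  13  13  24  23  37  52  37  68  52  85 104 125 104
Maximum is 125 (e.g. 6 + 7 + 11 + 13 + 15 + 16 + 17 + 19 + 21).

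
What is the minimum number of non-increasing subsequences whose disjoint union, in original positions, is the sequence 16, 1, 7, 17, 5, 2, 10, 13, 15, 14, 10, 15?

Place each on the leftmost legal pile:
16 → new pile 1 (tops now [16])
1 → pile 1 (tops now [1])
7 → new pile 2 (tops now [1, 7])
17 → new pile 3 (tops now [1, 7, 17])
5 → pile 2 (tops now [1, 5, 17])
2 → pile 2 (tops now [1, 2, 17])
10 → pile 3 (tops now [1, 2, 10])
13 → new pile 4 (tops now [1, 2, 10, 13])
15 → new pile 5 (tops now [1, 2, 10, 13, 15])
14 → pile 5 (tops now [1, 2, 10, 13, 14])
10 → pile 3 (tops now [1, 2, 10, 13, 14])
15 → new pile 6 (tops now [1, 2, 10, 13, 14, 15])
Six piles.

6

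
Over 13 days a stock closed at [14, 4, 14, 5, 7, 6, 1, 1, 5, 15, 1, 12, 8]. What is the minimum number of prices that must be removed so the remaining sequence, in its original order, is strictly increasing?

9

Fewest deletions = n − (longest strictly increasing subsequence).
Patience tails:
14 → extends → [14]
4 → replaces 14 → [4]
14 → extends → [4, 14]
5 → replaces 14 → [4, 5]
7 → extends → [4, 5, 7]
6 → replaces 7 → [4, 5, 6]
1 → replaces 4 → [1, 5, 6]
1 → already a tail → [1, 5, 6]
5 → already a tail → [1, 5, 6]
15 → extends → [1, 5, 6, 15]
1 → already a tail → [1, 5, 6, 15]
12 → replaces 15 → [1, 5, 6, 12]
8 → replaces 12 → [1, 5, 6, 8]
Longest strictly increasing subsequence has length 4, so deletions = 13 − 4 = 9.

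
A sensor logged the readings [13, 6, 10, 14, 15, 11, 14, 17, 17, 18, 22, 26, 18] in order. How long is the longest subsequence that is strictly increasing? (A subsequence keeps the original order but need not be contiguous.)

Track the smallest tail for each achievable length (strict):
13 → extends → [13]
6 → replaces 13 → [6]
10 → extends → [6, 10]
14 → extends → [6, 10, 14]
15 → extends → [6, 10, 14, 15]
11 → replaces 14 → [6, 10, 11, 15]
14 → replaces 15 → [6, 10, 11, 14]
17 → extends → [6, 10, 11, 14, 17]
17 → already a tail → [6, 10, 11, 14, 17]
18 → extends → [6, 10, 11, 14, 17, 18]
22 → extends → [6, 10, 11, 14, 17, 18, 22]
26 → extends → [6, 10, 11, 14, 17, 18, 22, 26]
18 → already a tail → [6, 10, 11, 14, 17, 18, 22, 26]
Eight tails, so the longest strictly increasing subsequence has length 8 (e.g. 6, 10, 14, 15, 17, 18, 22, 26).

8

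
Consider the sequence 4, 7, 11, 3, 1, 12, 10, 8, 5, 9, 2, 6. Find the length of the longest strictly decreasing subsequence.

Negate each value so 'decreasing' becomes 'increasing', then run patience tails on the negated sequence:
-4 → extends → [-4]
-7 → replaces -4 → [-7]
-11 → replaces -7 → [-11]
-3 → extends → [-11, -3]
-1 → extends → [-11, -3, -1]
-12 → replaces -11 → [-12, -3, -1]
-10 → replaces -3 → [-12, -10, -1]
-8 → replaces -1 → [-12, -10, -8]
-5 → extends → [-12, -10, -8, -5]
-9 → replaces -8 → [-12, -10, -9, -5]
-2 → extends → [-12, -10, -9, -5, -2]
-6 → replaces -5 → [-12, -10, -9, -6, -2]
Five tails, so the longest strictly decreasing subsequence of the original has length 5.

5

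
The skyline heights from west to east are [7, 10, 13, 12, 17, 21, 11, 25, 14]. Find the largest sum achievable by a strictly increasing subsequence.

93

Let S[i] be the best sum of a strictly increasing subsequence ending at i:
i:      1  2  3  4  5  6  7  8  9
a[i]:   7 10 13 12 17 21 11 25 14
S:      7 17 30 29 47 68 28 93 44
Maximum is 93 (e.g. 7 + 10 + 13 + 17 + 21 + 25).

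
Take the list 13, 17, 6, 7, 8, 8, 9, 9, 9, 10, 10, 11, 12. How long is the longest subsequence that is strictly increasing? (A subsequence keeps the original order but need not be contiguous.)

7

Let dp[i] be the length of the longest such subsequence ending at index i:
i:      1  2  3  4  5  6  7  8  9 10 11 12 13
a[i]:  13 17  6  7  8  8  9  9  9 10 10 11 12
dp:     1  2  1  2  3  3  4  4  4  5  5  6  7
Maximum dp value is 7.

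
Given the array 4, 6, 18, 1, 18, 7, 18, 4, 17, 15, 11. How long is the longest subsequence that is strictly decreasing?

Let dp[i] be the longest strictly decreasing subsequence ending at i:
i:      1  2  3  4  5  6  7  8  9 10 11
a[i]:   4  6 18  1 18  7 18  4 17 15 11
dp:     1  1  1  2  1  2  1  3  2  3  4
Maximum is 4.

4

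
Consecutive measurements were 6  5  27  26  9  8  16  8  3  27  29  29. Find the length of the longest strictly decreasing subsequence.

5

Negate each value so 'decreasing' becomes 'increasing', then run patience tails on the negated sequence:
-6 → extends → [-6]
-5 → extends → [-6, -5]
-27 → replaces -6 → [-27, -5]
-26 → replaces -5 → [-27, -26]
-9 → extends → [-27, -26, -9]
-8 → extends → [-27, -26, -9, -8]
-16 → replaces -9 → [-27, -26, -16, -8]
-8 → already a tail → [-27, -26, -16, -8]
-3 → extends → [-27, -26, -16, -8, -3]
-27 → already a tail → [-27, -26, -16, -8, -3]
-29 → replaces -27 → [-29, -26, -16, -8, -3]
-29 → already a tail → [-29, -26, -16, -8, -3]
Five tails, so the longest strictly decreasing subsequence of the original has length 5.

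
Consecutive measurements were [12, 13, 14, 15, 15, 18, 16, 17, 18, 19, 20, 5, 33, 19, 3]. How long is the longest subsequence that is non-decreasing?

Track the smallest tail for each achievable length (allowing ties):
12 → extends → [12]
13 → extends → [12, 13]
14 → extends → [12, 13, 14]
15 → extends → [12, 13, 14, 15]
15 → extends → [12, 13, 14, 15, 15]
18 → extends → [12, 13, 14, 15, 15, 18]
16 → replaces 18 → [12, 13, 14, 15, 15, 16]
17 → extends → [12, 13, 14, 15, 15, 16, 17]
18 → extends → [12, 13, 14, 15, 15, 16, 17, 18]
19 → extends → [12, 13, 14, 15, 15, 16, 17, 18, 19]
20 → extends → [12, 13, 14, 15, 15, 16, 17, 18, 19, 20]
5 → replaces 12 → [5, 13, 14, 15, 15, 16, 17, 18, 19, 20]
33 → extends → [5, 13, 14, 15, 15, 16, 17, 18, 19, 20, 33]
19 → replaces 20 → [5, 13, 14, 15, 15, 16, 17, 18, 19, 19, 33]
3 → replaces 5 → [3, 13, 14, 15, 15, 16, 17, 18, 19, 19, 33]
Eleven tails, so the longest non-decreasing subsequence has length 11 (e.g. 12, 13, 14, 15, 15, 16, 17, 18, 19, 20, 33).

11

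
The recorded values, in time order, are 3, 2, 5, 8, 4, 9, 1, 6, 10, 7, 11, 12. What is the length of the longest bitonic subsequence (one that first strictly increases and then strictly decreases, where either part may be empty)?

7

inc[i] = longest strictly increasing subsequence ending at i; dec[i] = longest strictly decreasing subsequence starting at i:
i:      1  2  3  4  5  6  7  8  9 10 11 12
a[i]:   3  2  5  8  4  9  1  6 10  7 11 12
inc:    1  1  2  3  2  4  1  3  5  4  6  7
dec:    3  2  3  3  2  2  1  1  2  1  1  1
Best peak at i=12 (value 12): inc=7, dec=1, length 7+1−1 = 7.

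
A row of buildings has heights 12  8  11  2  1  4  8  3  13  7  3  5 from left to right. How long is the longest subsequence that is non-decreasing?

Track the smallest tail for each achievable length (allowing ties):
12 → extends → [12]
8 → replaces 12 → [8]
11 → extends → [8, 11]
2 → replaces 8 → [2, 11]
1 → replaces 2 → [1, 11]
4 → replaces 11 → [1, 4]
8 → extends → [1, 4, 8]
3 → replaces 4 → [1, 3, 8]
13 → extends → [1, 3, 8, 13]
7 → replaces 8 → [1, 3, 7, 13]
3 → replaces 7 → [1, 3, 3, 13]
5 → replaces 13 → [1, 3, 3, 5]
Four tails, so the longest non-decreasing subsequence has length 4 (e.g. 2, 4, 8, 13).

4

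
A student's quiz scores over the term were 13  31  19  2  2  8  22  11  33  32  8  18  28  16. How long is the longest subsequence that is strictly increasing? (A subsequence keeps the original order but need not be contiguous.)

5

Let dp[i] be the length of the longest such subsequence ending at index i:
i:      1  2  3  4  5  6  7  8  9 10 11 12 13 14
a[i]:  13 31 19  2  2  8 22 11 33 32  8 18 28 16
dp:     1  2  2  1  1  2  3  3  4  4  2  4  5  4
Maximum dp value is 5.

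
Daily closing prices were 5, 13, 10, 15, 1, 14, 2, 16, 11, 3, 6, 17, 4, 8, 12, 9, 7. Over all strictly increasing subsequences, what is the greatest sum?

66

Let S[i] be the best sum of a strictly increasing subsequence ending at i:
i:      1  2  3  4  5  6  7  8  9 10 11 12 13 14 15 16 17
a[i]:   5 13 10 15  1 14  2 16 11  3  6 17  4  8 12  9  7
S:      5 18 15 33  1 32  3 49 26  6 12 66 10 20 38 29 19
Maximum is 66 (e.g. 5 + 13 + 15 + 16 + 17).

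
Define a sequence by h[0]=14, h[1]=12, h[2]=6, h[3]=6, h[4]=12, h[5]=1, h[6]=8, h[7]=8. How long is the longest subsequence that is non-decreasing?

Track the smallest tail for each achievable length (allowing ties):
14 → extends → [14]
12 → replaces 14 → [12]
6 → replaces 12 → [6]
6 → extends → [6, 6]
12 → extends → [6, 6, 12]
1 → replaces 6 → [1, 6, 12]
8 → replaces 12 → [1, 6, 8]
8 → extends → [1, 6, 8, 8]
Four tails, so the longest non-decreasing subsequence has length 4 (e.g. 6, 6, 8, 8).

4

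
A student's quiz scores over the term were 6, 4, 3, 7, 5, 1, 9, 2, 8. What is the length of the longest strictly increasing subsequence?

3

Track the smallest tail for each achievable length (strict):
6 → extends → [6]
4 → replaces 6 → [4]
3 → replaces 4 → [3]
7 → extends → [3, 7]
5 → replaces 7 → [3, 5]
1 → replaces 3 → [1, 5]
9 → extends → [1, 5, 9]
2 → replaces 5 → [1, 2, 9]
8 → replaces 9 → [1, 2, 8]
Three tails, so the longest strictly increasing subsequence has length 3 (e.g. 6, 7, 9).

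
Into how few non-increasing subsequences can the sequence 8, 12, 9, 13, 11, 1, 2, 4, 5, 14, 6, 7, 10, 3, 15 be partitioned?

8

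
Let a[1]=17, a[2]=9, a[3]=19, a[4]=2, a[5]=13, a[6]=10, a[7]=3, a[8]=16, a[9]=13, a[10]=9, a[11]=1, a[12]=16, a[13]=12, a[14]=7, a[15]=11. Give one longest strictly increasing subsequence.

Patience tails give the LIS length; then backtrack through the dp parents:
17 → extends → [17]
9 → replaces 17 → [9]
19 → extends → [9, 19]
2 → replaces 9 → [2, 19]
13 → replaces 19 → [2, 13]
10 → replaces 13 → [2, 10]
3 → replaces 10 → [2, 3]
16 → extends → [2, 3, 16]
13 → replaces 16 → [2, 3, 13]
9 → replaces 13 → [2, 3, 9]
1 → replaces 2 → [1, 3, 9]
16 → extends → [1, 3, 9, 16]
12 → replaces 16 → [1, 3, 9, 12]
7 → replaces 9 → [1, 3, 7, 12]
11 → replaces 12 → [1, 3, 7, 11]
Length 4; one witness is 9, 10, 13, 16.

9, 10, 13, 16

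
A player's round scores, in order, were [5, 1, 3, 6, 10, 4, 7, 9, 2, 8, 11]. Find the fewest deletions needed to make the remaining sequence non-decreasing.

5

Fewest deletions = n − (longest non-decreasing subsequence).
Patience tails:
5 → extends → [5]
1 → replaces 5 → [1]
3 → extends → [1, 3]
6 → extends → [1, 3, 6]
10 → extends → [1, 3, 6, 10]
4 → replaces 6 → [1, 3, 4, 10]
7 → replaces 10 → [1, 3, 4, 7]
9 → extends → [1, 3, 4, 7, 9]
2 → replaces 3 → [1, 2, 4, 7, 9]
8 → replaces 9 → [1, 2, 4, 7, 8]
11 → extends → [1, 2, 4, 7, 8, 11]
Longest non-decreasing subsequence has length 6, so deletions = 11 − 6 = 5.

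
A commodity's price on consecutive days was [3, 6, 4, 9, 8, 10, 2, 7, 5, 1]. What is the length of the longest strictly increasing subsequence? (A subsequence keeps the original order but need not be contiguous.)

4

Track the smallest tail for each achievable length (strict):
3 → extends → [3]
6 → extends → [3, 6]
4 → replaces 6 → [3, 4]
9 → extends → [3, 4, 9]
8 → replaces 9 → [3, 4, 8]
10 → extends → [3, 4, 8, 10]
2 → replaces 3 → [2, 4, 8, 10]
7 → replaces 8 → [2, 4, 7, 10]
5 → replaces 7 → [2, 4, 5, 10]
1 → replaces 2 → [1, 4, 5, 10]
Four tails, so the longest strictly increasing subsequence has length 4 (e.g. 3, 6, 9, 10).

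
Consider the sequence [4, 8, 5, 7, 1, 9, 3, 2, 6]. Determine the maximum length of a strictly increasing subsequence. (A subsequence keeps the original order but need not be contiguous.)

Track the smallest tail for each achievable length (strict):
4 → extends → [4]
8 → extends → [4, 8]
5 → replaces 8 → [4, 5]
7 → extends → [4, 5, 7]
1 → replaces 4 → [1, 5, 7]
9 → extends → [1, 5, 7, 9]
3 → replaces 5 → [1, 3, 7, 9]
2 → replaces 3 → [1, 2, 7, 9]
6 → replaces 7 → [1, 2, 6, 9]
Four tails, so the longest strictly increasing subsequence has length 4 (e.g. 4, 5, 7, 9).

4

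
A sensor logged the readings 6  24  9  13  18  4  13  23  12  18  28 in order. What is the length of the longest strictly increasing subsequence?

6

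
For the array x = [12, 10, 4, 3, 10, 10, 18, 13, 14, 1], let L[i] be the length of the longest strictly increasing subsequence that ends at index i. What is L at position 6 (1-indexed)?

2

dp[i] = 1 + max{dp[j] : j<i, x[j]<x[i]} (or 1 if no such j):
i:      1  2  3  4  5  6  7  8  9 10
x[i]:  12 10  4  3 10 10 18 13 14  1
dp:     1  1  1  1  2  2  3  3  4  1
At index 6 the value is 2.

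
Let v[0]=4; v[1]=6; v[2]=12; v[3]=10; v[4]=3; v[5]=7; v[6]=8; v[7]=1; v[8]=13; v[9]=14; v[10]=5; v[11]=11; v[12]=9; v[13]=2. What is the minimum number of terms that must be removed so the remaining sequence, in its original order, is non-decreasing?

8

Fewest deletions = n − (longest non-decreasing subsequence).
i:      0  1  2  3  4  5  6  7  8  9 10 11 12 13
v[i]:   4  6 12 10  3  7  8  1 13 14  5 11  9  2
dp:     1  2  3  3  1  3  4  1  5  6  2  5  5  2
max dp = 6, so deletions = 14 − 6 = 8.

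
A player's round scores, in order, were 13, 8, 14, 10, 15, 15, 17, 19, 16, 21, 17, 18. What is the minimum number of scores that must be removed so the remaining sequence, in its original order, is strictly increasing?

Fewest deletions = n − (longest strictly increasing subsequence).
Patience tails:
13 → extends → [13]
8 → replaces 13 → [8]
14 → extends → [8, 14]
10 → replaces 14 → [8, 10]
15 → extends → [8, 10, 15]
15 → already a tail → [8, 10, 15]
17 → extends → [8, 10, 15, 17]
19 → extends → [8, 10, 15, 17, 19]
16 → replaces 17 → [8, 10, 15, 16, 19]
21 → extends → [8, 10, 15, 16, 19, 21]
17 → replaces 19 → [8, 10, 15, 16, 17, 21]
18 → replaces 21 → [8, 10, 15, 16, 17, 18]
Longest strictly increasing subsequence has length 6, so deletions = 12 − 6 = 6.

6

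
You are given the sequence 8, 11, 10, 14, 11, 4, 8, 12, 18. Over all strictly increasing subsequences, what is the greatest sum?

Let S[i] be the best sum of a strictly increasing subsequence ending at i:
i:      1  2  3  4  5  6  7  8  9
a[i]:   8 11 10 14 11  4  8 12 18
S:      8 19 18 33 29  4 12 41 59
Maximum is 59 (e.g. 8 + 10 + 11 + 12 + 18).

59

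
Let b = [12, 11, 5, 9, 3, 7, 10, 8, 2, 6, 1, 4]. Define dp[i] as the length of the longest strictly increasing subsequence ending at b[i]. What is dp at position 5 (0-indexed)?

dp[i] = 1 + max{dp[j] : j<i, b[j]<b[i]} (or 1 if no such j):
i:      0  1  2  3  4  5  6  7  8  9 10 11
b[i]:  12 11  5  9  3  7 10  8  2  6  1  4
dp:     1  1  1  2  1  2  3  3  1  2  1  2
At index 5 the value is 2.

2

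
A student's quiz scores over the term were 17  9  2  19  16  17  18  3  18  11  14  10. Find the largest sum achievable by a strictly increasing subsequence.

Let S[i] be the best sum of a strictly increasing subsequence ending at i:
i:      1  2  3  4  5  6  7  8  9 10 11 12
a[i]:  17  9  2 19 16 17 18  3 18 11 14 10
S:     17  9  2 36 25 42 60  5 60 20 34 19
Maximum is 60 (e.g. 9 + 16 + 17 + 18).

60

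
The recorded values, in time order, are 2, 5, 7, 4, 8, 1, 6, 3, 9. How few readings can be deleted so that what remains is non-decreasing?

4

Fewest deletions = n − (longest non-decreasing subsequence).
i:     1 2 3 4 5 6 7 8 9
a[i]:  2 5 7 4 8 1 6 3 9
dp:    1 2 3 2 4 1 3 2 5
max dp = 5, so deletions = 9 − 5 = 4.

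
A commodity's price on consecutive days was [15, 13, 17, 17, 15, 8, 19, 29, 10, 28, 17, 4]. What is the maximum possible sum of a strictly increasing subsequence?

80

Let S[i] be the best sum of a strictly increasing subsequence ending at i:
i:      1  2  3  4  5  6  7  8  9 10 11 12
a[i]:  15 13 17 17 15  8 19 29 10 28 17  4
S:     15 13 32 32 28  8 51 80 18 79 45  4
Maximum is 80 (e.g. 15 + 17 + 19 + 29).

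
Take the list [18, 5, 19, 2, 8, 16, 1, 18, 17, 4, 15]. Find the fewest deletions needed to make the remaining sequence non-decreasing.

Fewest deletions = n − (longest non-decreasing subsequence).
Patience tails:
18 → extends → [18]
5 → replaces 18 → [5]
19 → extends → [5, 19]
2 → replaces 5 → [2, 19]
8 → replaces 19 → [2, 8]
16 → extends → [2, 8, 16]
1 → replaces 2 → [1, 8, 16]
18 → extends → [1, 8, 16, 18]
17 → replaces 18 → [1, 8, 16, 17]
4 → replaces 8 → [1, 4, 16, 17]
15 → replaces 16 → [1, 4, 15, 17]
Longest non-decreasing subsequence has length 4, so deletions = 11 − 4 = 7.

7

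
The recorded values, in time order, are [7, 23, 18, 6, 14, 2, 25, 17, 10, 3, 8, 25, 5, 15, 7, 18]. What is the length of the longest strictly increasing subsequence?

5

Track the smallest tail for each achievable length (strict):
7 → extends → [7]
23 → extends → [7, 23]
18 → replaces 23 → [7, 18]
6 → replaces 7 → [6, 18]
14 → replaces 18 → [6, 14]
2 → replaces 6 → [2, 14]
25 → extends → [2, 14, 25]
17 → replaces 25 → [2, 14, 17]
10 → replaces 14 → [2, 10, 17]
3 → replaces 10 → [2, 3, 17]
8 → replaces 17 → [2, 3, 8]
25 → extends → [2, 3, 8, 25]
5 → replaces 8 → [2, 3, 5, 25]
15 → replaces 25 → [2, 3, 5, 15]
7 → replaces 15 → [2, 3, 5, 7]
18 → extends → [2, 3, 5, 7, 18]
Five tails, so the longest strictly increasing subsequence has length 5 (e.g. 2, 3, 8, 15, 18).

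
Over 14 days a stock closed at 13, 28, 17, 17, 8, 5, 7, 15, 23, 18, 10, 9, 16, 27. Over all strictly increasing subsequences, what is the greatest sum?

Let S[i] be the best sum of a strictly increasing subsequence ending at i:
i:      1  2  3  4  5  6  7  8  9 10 11 12 13 14
a[i]:  13 28 17 17  8  5  7 15 23 18 10  9 16 27
S:     13 41 30 30  8  5 12 28 53 48 22 21 44 80
Maximum is 80 (e.g. 13 + 17 + 23 + 27).

80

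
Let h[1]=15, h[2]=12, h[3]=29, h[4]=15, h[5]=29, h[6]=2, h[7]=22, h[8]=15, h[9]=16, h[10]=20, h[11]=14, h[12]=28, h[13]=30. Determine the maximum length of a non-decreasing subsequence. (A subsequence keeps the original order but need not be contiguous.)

Track the smallest tail for each achievable length (allowing ties):
15 → extends → [15]
12 → replaces 15 → [12]
29 → extends → [12, 29]
15 → replaces 29 → [12, 15]
29 → extends → [12, 15, 29]
2 → replaces 12 → [2, 15, 29]
22 → replaces 29 → [2, 15, 22]
15 → replaces 22 → [2, 15, 15]
16 → extends → [2, 15, 15, 16]
20 → extends → [2, 15, 15, 16, 20]
14 → replaces 15 → [2, 14, 15, 16, 20]
28 → extends → [2, 14, 15, 16, 20, 28]
30 → extends → [2, 14, 15, 16, 20, 28, 30]
Seven tails, so the longest non-decreasing subsequence has length 7 (e.g. 15, 15, 15, 16, 20, 28, 30).

7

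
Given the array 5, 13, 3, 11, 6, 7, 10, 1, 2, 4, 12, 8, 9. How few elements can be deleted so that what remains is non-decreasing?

8

Fewest deletions = n − (longest non-decreasing subsequence).
Patience tails:
5 → extends → [5]
13 → extends → [5, 13]
3 → replaces 5 → [3, 13]
11 → replaces 13 → [3, 11]
6 → replaces 11 → [3, 6]
7 → extends → [3, 6, 7]
10 → extends → [3, 6, 7, 10]
1 → replaces 3 → [1, 6, 7, 10]
2 → replaces 6 → [1, 2, 7, 10]
4 → replaces 7 → [1, 2, 4, 10]
12 → extends → [1, 2, 4, 10, 12]
8 → replaces 10 → [1, 2, 4, 8, 12]
9 → replaces 12 → [1, 2, 4, 8, 9]
Longest non-decreasing subsequence has length 5, so deletions = 13 − 5 = 8.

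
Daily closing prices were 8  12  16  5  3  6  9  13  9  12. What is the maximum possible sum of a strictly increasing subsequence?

Let S[i] be the best sum of a strictly increasing subsequence ending at i:
i:      1  2  3  4  5  6  7  8  9 10
a[i]:   8 12 16  5  3  6  9 13  9 12
S:      8 20 36  5  3 11 20 33 20 32
Maximum is 36 (e.g. 8 + 12 + 16).

36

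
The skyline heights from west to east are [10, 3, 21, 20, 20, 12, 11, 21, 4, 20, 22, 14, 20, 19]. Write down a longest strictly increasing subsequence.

10, 20, 21, 22

Patience tails give the LIS length; then backtrack through the dp parents:
10 → extends → [10]
3 → replaces 10 → [3]
21 → extends → [3, 21]
20 → replaces 21 → [3, 20]
20 → already a tail → [3, 20]
12 → replaces 20 → [3, 12]
11 → replaces 12 → [3, 11]
21 → extends → [3, 11, 21]
4 → replaces 11 → [3, 4, 21]
20 → replaces 21 → [3, 4, 20]
22 → extends → [3, 4, 20, 22]
14 → replaces 20 → [3, 4, 14, 22]
20 → replaces 22 → [3, 4, 14, 20]
19 → replaces 20 → [3, 4, 14, 19]
Length 4; one witness is 10, 20, 21, 22.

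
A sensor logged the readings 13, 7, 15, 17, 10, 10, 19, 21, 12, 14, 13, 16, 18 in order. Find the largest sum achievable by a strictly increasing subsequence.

Let S[i] be the best sum of a strictly increasing subsequence ending at i:
i:      1  2  3  4  5  6  7  8  9 10 11 12 13
a[i]:  13  7 15 17 10 10 19 21 12 14 13 16 18
S:     13  7 28 45 17 17 64 85 29 43 42 59 77
Maximum is 85 (e.g. 13 + 15 + 17 + 19 + 21).

85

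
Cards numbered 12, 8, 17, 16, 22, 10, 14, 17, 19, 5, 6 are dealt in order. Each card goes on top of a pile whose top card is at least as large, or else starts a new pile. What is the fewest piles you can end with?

The minimum number of non-increasing subsequences covering a sequence equals the length of its longest strictly increasing subsequence.
LIS length is 5 (e.g. 8, 10, 14, 17, 19), so 5 piles are needed.

5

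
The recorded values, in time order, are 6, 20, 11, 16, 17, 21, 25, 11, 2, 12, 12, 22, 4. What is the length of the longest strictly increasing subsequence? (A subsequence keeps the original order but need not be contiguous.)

Track the smallest tail for each achievable length (strict):
6 → extends → [6]
20 → extends → [6, 20]
11 → replaces 20 → [6, 11]
16 → extends → [6, 11, 16]
17 → extends → [6, 11, 16, 17]
21 → extends → [6, 11, 16, 17, 21]
25 → extends → [6, 11, 16, 17, 21, 25]
11 → already a tail → [6, 11, 16, 17, 21, 25]
2 → replaces 6 → [2, 11, 16, 17, 21, 25]
12 → replaces 16 → [2, 11, 12, 17, 21, 25]
12 → already a tail → [2, 11, 12, 17, 21, 25]
22 → replaces 25 → [2, 11, 12, 17, 21, 22]
4 → replaces 11 → [2, 4, 12, 17, 21, 22]
Six tails, so the longest strictly increasing subsequence has length 6 (e.g. 6, 11, 16, 17, 21, 25).

6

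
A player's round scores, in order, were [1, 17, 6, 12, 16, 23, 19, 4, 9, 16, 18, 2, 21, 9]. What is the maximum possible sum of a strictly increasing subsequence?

75

Let S[i] be the best sum of a strictly increasing subsequence ending at i:
i:      1  2  3  4  5  6  7  8  9 10 11 12 13 14
a[i]:   1 17  6 12 16 23 19  4  9 16 18  2 21  9
S:      1 18  7 19 35 58 54  5 16 35 53  3 75 16
Maximum is 75 (e.g. 1 + 6 + 12 + 16 + 19 + 21).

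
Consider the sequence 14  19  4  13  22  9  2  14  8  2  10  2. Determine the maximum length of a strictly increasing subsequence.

Track the smallest tail for each achievable length (strict):
14 → extends → [14]
19 → extends → [14, 19]
4 → replaces 14 → [4, 19]
13 → replaces 19 → [4, 13]
22 → extends → [4, 13, 22]
9 → replaces 13 → [4, 9, 22]
2 → replaces 4 → [2, 9, 22]
14 → replaces 22 → [2, 9, 14]
8 → replaces 9 → [2, 8, 14]
2 → already a tail → [2, 8, 14]
10 → replaces 14 → [2, 8, 10]
2 → already a tail → [2, 8, 10]
Three tails, so the longest strictly increasing subsequence has length 3 (e.g. 14, 19, 22).

3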